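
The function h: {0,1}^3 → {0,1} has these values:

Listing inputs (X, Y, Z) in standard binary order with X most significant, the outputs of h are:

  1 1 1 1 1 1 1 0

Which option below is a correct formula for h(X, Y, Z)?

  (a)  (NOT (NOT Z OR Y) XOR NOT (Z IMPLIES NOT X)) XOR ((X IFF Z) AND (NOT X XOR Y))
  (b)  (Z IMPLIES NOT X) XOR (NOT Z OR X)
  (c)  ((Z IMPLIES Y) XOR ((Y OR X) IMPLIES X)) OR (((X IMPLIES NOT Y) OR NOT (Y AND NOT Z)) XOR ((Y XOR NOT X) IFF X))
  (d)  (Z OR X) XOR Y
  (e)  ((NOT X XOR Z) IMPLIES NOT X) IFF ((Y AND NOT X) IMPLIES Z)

(a) disagrees with h on (0,1,0) (formula → 0, table → 1); rule it out.
(b) disagrees with h on (0,0,0) (formula → 0, table → 1); rule it out.
(d) disagrees with h on (0,0,0) (formula → 0, table → 1); rule it out.
(e) disagrees with h on (0,1,0) (formula → 0, table → 1); rule it out.
(c) is the remaining candidate, and it agrees with h on all 8 inputs.

c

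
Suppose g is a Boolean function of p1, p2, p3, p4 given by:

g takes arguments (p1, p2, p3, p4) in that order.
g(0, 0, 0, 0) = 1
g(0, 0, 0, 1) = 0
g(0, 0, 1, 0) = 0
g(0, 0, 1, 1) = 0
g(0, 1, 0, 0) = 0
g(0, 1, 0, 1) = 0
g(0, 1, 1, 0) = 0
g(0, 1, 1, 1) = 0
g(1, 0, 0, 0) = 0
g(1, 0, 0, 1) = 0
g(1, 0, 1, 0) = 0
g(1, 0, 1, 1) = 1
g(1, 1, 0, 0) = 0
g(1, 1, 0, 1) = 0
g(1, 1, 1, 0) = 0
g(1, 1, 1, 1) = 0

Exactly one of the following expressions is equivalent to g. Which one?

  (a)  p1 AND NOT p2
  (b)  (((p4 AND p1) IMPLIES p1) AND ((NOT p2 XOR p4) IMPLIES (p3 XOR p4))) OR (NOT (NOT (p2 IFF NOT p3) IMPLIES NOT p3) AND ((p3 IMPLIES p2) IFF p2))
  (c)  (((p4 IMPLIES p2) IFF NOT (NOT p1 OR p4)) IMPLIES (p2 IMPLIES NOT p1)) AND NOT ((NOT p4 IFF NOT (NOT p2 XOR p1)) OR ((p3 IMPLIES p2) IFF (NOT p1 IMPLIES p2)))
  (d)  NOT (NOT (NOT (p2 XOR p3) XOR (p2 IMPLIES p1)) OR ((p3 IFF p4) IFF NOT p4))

(a) fails at (0,0,0,0): the formula yields 0, g is 1.
(b) fails at (0,0,0,0): the formula yields 0, g is 1.
(d) fails at (0,0,0,0): the formula yields 0, g is 1.
Only (c) survives; checking it on all 16 rows confirms it matches g.

c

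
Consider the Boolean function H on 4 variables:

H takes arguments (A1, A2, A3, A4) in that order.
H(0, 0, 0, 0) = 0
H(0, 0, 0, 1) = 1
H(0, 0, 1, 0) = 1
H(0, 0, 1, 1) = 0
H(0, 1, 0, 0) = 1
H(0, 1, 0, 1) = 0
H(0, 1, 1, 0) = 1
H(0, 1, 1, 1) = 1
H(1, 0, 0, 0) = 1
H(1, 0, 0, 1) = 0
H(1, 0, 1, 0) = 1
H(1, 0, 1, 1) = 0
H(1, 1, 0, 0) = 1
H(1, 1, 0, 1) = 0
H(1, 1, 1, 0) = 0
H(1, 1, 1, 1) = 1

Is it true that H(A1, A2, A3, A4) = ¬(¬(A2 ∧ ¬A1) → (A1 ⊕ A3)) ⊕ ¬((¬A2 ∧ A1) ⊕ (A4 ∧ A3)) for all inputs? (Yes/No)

No

Test each input against both H and the formula:
  A1=0, A2=0, A3=0, A4=0: formula gives 0, H = 0 ✓
  A1=0, A2=0, A3=0, A4=1: formula gives 0, but H = 1 ✗
Row (0,0,0,1) is a counterexample, so the formula is not equivalent to H.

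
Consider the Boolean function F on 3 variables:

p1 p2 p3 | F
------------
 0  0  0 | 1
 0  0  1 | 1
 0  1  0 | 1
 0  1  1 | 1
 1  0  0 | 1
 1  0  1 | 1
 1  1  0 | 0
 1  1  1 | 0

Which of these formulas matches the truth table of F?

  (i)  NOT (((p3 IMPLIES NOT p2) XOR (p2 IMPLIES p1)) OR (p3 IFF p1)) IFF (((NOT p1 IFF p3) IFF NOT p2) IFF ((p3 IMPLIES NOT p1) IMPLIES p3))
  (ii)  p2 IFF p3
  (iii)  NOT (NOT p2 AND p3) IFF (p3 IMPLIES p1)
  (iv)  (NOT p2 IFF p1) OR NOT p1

(i) disagrees with F on (0,0,0) (formula → 0, table → 1); rule it out.
(ii) disagrees with F on (0,0,1) (formula → 0, table → 1); rule it out.
(iii) disagrees with F on (0,1,1) (formula → 0, table → 1); rule it out.
That leaves (iv). Evaluating it on every row reproduces the table of F exactly.

iv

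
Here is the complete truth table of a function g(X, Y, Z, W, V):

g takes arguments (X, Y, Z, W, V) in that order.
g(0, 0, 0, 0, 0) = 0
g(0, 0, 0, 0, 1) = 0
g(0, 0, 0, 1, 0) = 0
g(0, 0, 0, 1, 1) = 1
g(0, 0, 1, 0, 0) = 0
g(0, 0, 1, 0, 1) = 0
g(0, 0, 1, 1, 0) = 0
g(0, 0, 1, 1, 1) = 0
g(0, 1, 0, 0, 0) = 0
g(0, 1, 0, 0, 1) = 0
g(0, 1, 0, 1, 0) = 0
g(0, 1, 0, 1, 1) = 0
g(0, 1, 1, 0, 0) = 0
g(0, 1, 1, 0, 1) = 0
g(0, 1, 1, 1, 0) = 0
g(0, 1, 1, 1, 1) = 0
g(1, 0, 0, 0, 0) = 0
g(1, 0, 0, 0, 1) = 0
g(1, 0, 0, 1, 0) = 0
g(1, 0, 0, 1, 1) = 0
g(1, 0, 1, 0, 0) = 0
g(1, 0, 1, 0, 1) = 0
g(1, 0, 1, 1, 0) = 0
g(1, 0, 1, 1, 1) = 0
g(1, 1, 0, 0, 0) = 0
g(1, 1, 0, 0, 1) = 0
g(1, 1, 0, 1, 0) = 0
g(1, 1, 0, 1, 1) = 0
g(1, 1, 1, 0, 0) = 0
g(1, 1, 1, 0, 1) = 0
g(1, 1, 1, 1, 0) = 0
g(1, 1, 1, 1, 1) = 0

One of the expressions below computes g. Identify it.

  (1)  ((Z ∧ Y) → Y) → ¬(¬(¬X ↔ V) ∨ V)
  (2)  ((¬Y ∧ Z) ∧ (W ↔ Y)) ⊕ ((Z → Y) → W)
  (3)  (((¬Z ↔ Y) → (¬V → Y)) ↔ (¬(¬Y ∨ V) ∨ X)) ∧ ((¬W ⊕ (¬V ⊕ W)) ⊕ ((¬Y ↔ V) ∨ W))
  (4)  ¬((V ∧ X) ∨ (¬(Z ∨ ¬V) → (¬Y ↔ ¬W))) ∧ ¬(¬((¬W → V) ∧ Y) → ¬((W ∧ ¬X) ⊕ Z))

(1) fails at (0,0,0,1,1): the formula yields 0, g is 1.
(2) fails at (0,0,0,1,0): the formula yields 1, g is 0.
(3) fails at (0,0,0,1,1): the formula yields 0, g is 1.
Only (4) survives; checking it on all 32 rows confirms it matches g.

4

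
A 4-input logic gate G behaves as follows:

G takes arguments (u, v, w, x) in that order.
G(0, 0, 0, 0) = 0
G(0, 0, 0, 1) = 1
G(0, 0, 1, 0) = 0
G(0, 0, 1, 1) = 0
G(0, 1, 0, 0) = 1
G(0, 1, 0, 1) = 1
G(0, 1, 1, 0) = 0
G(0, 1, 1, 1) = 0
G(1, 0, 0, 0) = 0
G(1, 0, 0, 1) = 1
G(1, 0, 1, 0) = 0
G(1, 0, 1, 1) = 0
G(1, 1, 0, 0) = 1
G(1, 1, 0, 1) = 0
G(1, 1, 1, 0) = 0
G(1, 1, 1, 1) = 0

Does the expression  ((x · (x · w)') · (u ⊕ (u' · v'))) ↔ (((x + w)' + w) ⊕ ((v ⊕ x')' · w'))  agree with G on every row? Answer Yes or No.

Test each input against both G and the formula:
  u=0, v=0, w=0, x=0: formula gives 0, G = 0 ✓
  u=0, v=0, w=0, x=1: formula gives 1, G = 1 ✓
  u=0, v=0, w=1, x=0: formula gives 0, G = 0 ✓
  u=0, v=0, w=1, x=1: formula gives 0, G = 0 ✓
  … (the remaining 12 rows also agree.)
All 16 rows match — the expression computes G exactly.

Yes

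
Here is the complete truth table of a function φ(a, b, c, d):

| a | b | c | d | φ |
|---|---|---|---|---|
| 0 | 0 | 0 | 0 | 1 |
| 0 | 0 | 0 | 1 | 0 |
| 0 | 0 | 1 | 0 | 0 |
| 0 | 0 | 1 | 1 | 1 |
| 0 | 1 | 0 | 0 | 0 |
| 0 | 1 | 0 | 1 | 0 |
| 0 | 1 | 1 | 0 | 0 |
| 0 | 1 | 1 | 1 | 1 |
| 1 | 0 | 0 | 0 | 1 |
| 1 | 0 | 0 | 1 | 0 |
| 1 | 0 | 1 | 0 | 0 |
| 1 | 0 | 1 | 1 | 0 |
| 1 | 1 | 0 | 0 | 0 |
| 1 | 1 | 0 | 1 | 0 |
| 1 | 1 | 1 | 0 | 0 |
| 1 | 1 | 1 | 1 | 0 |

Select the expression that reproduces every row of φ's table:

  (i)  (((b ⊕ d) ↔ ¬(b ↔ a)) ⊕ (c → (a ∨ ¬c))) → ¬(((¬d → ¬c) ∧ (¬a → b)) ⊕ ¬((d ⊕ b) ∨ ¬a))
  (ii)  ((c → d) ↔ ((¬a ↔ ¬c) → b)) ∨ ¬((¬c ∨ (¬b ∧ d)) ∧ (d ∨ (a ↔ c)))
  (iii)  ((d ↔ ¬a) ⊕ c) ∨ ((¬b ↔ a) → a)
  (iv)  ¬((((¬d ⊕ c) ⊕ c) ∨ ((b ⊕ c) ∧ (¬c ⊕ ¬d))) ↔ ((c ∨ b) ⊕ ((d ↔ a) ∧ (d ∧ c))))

(i) fails at (0,0,0,1): the formula yields 1, φ is 0.
(ii) fails at (0,0,0,0): the formula yields 0, φ is 1.
(iii) fails at (0,0,0,1): the formula yields 1, φ is 0.
That leaves (iv). Evaluating it on every row reproduces the table of φ exactly.

iv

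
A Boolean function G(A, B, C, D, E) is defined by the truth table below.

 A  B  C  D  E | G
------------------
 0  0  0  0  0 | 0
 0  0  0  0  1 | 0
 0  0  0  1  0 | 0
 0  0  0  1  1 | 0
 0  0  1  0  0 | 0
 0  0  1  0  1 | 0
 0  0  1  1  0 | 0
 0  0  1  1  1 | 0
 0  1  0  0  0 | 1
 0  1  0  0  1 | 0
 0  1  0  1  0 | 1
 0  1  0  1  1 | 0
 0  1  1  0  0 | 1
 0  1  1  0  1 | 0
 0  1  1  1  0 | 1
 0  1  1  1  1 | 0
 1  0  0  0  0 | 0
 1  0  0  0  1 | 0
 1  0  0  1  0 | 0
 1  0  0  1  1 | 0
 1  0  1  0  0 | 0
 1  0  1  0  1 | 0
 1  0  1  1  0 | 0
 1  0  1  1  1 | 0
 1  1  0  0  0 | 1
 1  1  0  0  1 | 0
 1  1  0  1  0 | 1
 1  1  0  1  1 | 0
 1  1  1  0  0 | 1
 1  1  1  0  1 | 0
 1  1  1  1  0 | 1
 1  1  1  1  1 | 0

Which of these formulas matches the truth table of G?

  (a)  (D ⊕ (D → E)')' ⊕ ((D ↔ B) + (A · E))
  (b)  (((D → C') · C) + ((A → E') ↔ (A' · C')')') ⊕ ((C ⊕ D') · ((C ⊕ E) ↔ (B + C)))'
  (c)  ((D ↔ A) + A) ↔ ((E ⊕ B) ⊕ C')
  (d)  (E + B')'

d

(a): at (0,0,0,1,0) it gives 1, but G = 0 — eliminated.
(b): at (0,0,0,0,0) it gives 1, but G = 0 — eliminated.
(c): at (0,0,0,0,0) it gives 1, but G = 0 — eliminated.
(d) is the remaining candidate, and it agrees with G on all 32 inputs.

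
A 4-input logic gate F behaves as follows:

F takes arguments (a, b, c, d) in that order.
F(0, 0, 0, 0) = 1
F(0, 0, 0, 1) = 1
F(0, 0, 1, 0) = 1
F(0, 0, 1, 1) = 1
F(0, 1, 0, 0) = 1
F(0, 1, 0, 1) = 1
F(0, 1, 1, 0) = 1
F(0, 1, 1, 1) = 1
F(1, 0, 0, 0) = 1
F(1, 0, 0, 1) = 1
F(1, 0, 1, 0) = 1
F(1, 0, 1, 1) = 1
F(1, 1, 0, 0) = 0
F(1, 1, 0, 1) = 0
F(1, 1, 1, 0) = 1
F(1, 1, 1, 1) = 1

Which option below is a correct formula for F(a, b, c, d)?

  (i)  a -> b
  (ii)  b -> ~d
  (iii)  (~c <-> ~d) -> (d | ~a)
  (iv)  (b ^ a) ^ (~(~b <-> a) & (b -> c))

(i) fails at (1,0,0,0): the formula yields 0, F is 1.
(ii) fails at (0,1,0,1): the formula yields 0, F is 1.
(iii) fails at (1,0,0,0): the formula yields 0, F is 1.
That leaves (iv). Evaluating it on every row reproduces the table of F exactly.

iv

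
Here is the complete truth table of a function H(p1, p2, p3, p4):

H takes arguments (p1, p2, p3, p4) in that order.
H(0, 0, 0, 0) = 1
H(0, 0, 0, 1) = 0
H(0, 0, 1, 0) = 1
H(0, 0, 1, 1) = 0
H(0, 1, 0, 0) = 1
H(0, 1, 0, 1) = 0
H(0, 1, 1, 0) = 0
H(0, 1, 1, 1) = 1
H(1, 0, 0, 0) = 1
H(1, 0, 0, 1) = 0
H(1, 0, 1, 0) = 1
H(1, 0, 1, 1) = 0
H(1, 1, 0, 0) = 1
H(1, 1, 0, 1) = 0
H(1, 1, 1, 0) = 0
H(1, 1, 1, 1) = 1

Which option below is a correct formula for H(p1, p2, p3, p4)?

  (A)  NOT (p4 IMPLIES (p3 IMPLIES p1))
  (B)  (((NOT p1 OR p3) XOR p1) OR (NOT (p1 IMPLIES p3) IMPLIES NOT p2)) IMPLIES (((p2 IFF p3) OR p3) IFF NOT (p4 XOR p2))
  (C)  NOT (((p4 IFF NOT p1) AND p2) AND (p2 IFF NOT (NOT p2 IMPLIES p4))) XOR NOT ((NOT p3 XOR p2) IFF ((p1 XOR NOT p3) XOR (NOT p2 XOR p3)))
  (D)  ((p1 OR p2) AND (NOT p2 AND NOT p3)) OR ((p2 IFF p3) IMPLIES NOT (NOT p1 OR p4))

(A) fails at (0,0,0,0): the formula yields 0, H is 1.
(C) fails at (0,0,0,0): the formula yields 0, H is 1.
(D) fails at (0,0,0,0): the formula yields 0, H is 1.
That leaves (B). Evaluating it on every row reproduces the table of H exactly.

B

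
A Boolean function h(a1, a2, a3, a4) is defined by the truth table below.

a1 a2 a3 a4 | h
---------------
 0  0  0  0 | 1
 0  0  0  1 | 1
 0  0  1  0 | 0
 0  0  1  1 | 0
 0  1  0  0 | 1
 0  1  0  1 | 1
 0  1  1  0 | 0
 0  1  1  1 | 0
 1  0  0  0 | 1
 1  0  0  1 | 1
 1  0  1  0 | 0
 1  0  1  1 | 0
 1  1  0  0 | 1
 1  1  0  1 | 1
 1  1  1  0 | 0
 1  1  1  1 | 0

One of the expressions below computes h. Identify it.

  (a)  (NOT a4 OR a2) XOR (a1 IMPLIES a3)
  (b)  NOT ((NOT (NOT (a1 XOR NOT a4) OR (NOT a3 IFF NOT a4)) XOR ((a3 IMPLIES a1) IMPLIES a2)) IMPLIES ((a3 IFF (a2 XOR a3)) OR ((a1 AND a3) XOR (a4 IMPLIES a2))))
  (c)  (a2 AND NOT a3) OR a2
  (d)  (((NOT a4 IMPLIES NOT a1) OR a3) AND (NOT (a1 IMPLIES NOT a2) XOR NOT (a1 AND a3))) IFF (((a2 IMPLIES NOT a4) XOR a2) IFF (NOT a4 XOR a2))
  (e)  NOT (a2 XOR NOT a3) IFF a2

e

(a): at (0,0,0,0) it gives 0, but h = 1 — eliminated.
(b): at (0,0,0,0) it gives 0, but h = 1 — eliminated.
(c): at (0,0,0,0) it gives 0, but h = 1 — eliminated.
(d): at (0,0,0,1) it gives 0, but h = 1 — eliminated.
That leaves (e). Evaluating it on every row reproduces the table of h exactly.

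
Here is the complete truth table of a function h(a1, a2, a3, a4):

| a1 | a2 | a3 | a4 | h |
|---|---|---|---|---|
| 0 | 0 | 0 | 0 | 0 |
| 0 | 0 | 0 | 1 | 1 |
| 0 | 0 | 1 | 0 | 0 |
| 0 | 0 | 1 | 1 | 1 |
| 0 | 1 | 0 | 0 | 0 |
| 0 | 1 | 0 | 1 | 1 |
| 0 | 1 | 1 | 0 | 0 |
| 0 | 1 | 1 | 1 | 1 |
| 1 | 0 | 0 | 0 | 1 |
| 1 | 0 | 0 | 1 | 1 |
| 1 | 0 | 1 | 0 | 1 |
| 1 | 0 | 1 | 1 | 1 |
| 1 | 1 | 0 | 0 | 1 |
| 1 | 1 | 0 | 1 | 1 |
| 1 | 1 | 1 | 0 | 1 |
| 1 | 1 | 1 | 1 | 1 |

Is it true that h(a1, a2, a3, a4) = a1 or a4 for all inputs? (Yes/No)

Yes

Test each input against both h and the formula:
  a1=0, a2=0, a3=0, a4=0: formula gives 0, h = 0 ✓
  a1=0, a2=0, a3=0, a4=1: formula gives 1, h = 1 ✓
  a1=0, a2=0, a3=1, a4=0: formula gives 0, h = 0 ✓
  a1=0, a2=0, a3=1, a4=1: formula gives 1, h = 1 ✓
  … (the remaining 12 rows also agree.)
All 16 rows match — the expression computes h exactly.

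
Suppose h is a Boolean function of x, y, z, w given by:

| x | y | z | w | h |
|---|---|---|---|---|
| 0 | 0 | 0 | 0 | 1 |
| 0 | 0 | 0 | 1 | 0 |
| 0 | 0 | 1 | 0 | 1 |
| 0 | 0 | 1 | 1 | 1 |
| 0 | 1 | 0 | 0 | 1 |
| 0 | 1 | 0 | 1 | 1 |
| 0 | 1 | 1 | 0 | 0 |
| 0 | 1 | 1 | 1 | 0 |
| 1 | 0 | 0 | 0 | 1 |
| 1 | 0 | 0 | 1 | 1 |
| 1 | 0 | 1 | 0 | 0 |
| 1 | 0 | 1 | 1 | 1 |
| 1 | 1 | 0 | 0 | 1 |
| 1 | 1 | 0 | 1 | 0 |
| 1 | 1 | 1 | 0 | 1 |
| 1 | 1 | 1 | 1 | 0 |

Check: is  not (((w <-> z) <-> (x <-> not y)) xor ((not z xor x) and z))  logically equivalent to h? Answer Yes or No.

No

Test each input against both h and the formula:
  x=0, y=0, z=0, w=0: formula gives 1, h = 1 ✓
  x=0, y=0, z=0, w=1: formula gives 0, h = 0 ✓
  x=0, y=0, z=1, w=0: formula gives 0, but h = 1 ✗
Row (0,0,1,0) is a counterexample, so the formula is not equivalent to h.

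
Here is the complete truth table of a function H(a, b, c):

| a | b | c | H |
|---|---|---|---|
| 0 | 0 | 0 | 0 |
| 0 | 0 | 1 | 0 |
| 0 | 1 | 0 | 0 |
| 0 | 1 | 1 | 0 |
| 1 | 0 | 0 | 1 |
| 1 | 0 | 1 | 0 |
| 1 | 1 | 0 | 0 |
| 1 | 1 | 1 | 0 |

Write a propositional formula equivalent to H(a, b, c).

H is 1 on exactly one input, (1,0,0), whose minterm is a·¬b·¬c. So H is just that conjunction.

H(a, b, c) = (a and not b) and not c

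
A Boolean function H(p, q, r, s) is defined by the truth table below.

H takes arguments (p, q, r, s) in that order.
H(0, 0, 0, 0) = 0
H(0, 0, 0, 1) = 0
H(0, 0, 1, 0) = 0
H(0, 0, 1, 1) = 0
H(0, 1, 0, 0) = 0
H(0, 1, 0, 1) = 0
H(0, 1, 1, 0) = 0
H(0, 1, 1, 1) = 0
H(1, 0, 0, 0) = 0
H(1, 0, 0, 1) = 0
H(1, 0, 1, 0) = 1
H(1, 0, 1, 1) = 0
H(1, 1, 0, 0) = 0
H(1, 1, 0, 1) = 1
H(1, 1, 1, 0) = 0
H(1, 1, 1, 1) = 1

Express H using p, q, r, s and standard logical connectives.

H=1 on 3 inputs: (1,0,1,0), (1,1,0,1), (1,1,1,1). Reading each as a conjunction of literals (p·¬q·r·¬s, p·q·¬r·s, p·q·r·s) and taking the OR gives the canonical DNF.

H(p, q, r, s) = ((((p and not q) and r) and not s) or (((p and q) and not r) and s)) or (((p and q) and r) and s)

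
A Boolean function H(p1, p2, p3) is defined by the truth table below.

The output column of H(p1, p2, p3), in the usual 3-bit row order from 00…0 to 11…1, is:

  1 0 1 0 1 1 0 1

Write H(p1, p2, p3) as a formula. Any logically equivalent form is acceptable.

H is 0 on only 3 rows — (0,0,1), (0,1,1), (1,1,0). Writing each as a minterm (¬p1·¬p2·p3, ¬p1·p2·p3, p1·p2·¬p3) and OR-ing them characterizes exactly where H=0, so H is the negation of that disjunction.

H(p1, p2, p3) = ~((((~p1 & ~p2) & p3) | ((~p1 & p2) & p3)) | ((p1 & p2) & ~p3))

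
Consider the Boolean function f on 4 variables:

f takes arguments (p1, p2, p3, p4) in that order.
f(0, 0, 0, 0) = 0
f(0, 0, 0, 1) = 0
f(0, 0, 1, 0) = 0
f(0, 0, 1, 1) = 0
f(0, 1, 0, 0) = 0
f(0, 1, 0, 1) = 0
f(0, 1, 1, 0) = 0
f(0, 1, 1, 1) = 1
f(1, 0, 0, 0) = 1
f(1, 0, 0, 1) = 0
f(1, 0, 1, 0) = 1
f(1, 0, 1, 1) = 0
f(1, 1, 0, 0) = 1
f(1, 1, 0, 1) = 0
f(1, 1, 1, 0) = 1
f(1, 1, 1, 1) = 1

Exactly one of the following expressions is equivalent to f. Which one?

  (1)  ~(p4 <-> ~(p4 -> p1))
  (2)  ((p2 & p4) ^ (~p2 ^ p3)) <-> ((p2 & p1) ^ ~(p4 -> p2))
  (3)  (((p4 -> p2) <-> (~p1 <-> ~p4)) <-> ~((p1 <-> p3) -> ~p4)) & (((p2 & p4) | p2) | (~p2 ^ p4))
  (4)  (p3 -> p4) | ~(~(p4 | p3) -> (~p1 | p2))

(1) disagrees with f on (0,1,1,1) (formula → 0, table → 1); rule it out.
(2) disagrees with f on (0,0,0,1) (formula → 1, table → 0); rule it out.
(4) disagrees with f on (0,0,0,0) (formula → 1, table → 0); rule it out.
Only (3) survives; checking it on all 16 rows confirms it matches f.

3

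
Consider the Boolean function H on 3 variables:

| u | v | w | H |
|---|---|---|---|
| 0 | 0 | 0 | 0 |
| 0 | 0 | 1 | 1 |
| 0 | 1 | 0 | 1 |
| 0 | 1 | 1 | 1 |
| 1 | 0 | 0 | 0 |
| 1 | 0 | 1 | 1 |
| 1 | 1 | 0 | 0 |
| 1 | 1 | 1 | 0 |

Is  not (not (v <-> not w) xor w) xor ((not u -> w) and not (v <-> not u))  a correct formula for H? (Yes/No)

Evaluate not (not (v <-> not w) xor w) xor ((not u -> w) and not (v <-> not u)) on each row and compare to H:
  u=0, v=0, w=0: formula gives 0, H = 0 ✓
  u=0, v=0, w=1: formula gives 1, H = 1 ✓
  u=0, v=1, w=0: formula gives 1, H = 1 ✓
  u=0, v=1, w=1: formula gives 1, H = 1 ✓
  u=1, v=0, w=0: formula gives 0, H = 0 ✓
  u=1, v=0, w=1: formula gives 0, but H = 1 ✗
Since they disagree at (1,0,1), the expression is not a correct formula for H.

No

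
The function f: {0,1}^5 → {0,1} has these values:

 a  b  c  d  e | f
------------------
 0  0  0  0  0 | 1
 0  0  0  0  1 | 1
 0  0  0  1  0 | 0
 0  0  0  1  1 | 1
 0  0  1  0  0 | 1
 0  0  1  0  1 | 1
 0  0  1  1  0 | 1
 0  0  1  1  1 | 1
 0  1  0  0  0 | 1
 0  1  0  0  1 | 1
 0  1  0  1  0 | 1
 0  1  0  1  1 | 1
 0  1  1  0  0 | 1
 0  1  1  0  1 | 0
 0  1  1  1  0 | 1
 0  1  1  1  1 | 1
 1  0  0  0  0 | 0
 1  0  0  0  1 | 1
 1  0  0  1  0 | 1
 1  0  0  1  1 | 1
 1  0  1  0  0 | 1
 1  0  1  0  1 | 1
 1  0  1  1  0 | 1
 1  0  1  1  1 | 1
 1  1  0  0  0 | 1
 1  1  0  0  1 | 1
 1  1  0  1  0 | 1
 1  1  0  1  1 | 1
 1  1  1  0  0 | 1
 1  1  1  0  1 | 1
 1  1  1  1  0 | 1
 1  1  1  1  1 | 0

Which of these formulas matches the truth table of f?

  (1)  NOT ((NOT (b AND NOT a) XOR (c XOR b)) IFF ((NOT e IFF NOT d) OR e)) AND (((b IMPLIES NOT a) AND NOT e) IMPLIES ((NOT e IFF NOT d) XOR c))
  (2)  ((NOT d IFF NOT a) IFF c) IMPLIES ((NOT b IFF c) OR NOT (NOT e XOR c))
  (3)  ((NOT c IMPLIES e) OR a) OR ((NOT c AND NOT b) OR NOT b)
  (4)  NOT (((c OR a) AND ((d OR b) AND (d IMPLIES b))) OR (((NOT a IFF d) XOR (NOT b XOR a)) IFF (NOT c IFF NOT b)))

(1): at (0,0,0,0,0) it gives 0, but f = 1 — eliminated.
(3): at (0,0,0,1,0) it gives 1, but f = 0 — eliminated.
(4): at (0,0,0,0,0) it gives 0, but f = 1 — eliminated.
Only (2) survives; checking it on all 32 rows confirms it matches f.

2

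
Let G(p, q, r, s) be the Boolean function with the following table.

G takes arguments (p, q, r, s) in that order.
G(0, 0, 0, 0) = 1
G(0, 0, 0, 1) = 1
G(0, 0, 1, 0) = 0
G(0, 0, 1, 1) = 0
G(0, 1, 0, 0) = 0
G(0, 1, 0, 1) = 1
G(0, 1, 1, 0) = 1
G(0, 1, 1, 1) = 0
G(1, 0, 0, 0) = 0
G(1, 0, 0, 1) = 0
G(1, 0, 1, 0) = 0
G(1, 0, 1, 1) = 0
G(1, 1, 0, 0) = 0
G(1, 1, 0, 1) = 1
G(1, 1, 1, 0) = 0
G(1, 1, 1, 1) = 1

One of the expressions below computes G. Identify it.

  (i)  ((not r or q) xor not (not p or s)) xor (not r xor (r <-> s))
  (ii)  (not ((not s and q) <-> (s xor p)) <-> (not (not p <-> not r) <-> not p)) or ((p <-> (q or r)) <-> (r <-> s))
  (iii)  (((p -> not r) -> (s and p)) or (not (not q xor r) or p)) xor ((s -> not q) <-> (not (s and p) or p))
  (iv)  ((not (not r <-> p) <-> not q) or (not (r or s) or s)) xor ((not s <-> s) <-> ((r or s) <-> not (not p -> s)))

(i) disagrees with G on (0,0,0,1) (formula → 0, table → 1); rule it out.
(ii) disagrees with G on (0,0,0,1) (formula → 0, table → 1); rule it out.
(iv) disagrees with G on (0,0,0,0) (formula → 0, table → 1); rule it out.
(iii) is the remaining candidate, and it agrees with G on all 16 inputs.

iii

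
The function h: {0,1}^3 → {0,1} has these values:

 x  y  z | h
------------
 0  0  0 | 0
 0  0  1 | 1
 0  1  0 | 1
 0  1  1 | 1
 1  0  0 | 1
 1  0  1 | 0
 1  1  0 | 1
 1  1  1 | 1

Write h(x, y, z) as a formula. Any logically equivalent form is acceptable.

h(x, y, z) = ~(((~x & ~y) & ~z) | ((x & ~y) & z))

There are just 2 zero rows: (0,0,0), (1,0,1). Their minterms are ¬x·¬y·¬z, x·¬y·z; the OR of those covers precisely the 0-outputs, and negating it yields h.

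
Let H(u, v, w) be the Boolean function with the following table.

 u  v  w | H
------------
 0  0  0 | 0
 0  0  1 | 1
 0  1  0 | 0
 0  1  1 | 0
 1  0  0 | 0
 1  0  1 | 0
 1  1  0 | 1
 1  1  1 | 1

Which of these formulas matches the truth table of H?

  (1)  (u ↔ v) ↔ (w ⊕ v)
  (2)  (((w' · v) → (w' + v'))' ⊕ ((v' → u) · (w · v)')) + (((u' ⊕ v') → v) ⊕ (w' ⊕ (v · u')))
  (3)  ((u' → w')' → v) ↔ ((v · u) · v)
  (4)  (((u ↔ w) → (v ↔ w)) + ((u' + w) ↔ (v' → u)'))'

3

(1) disagrees with H on (0,1,1) (formula → 1, table → 0); rule it out.
(2) disagrees with H on (0,1,0) (formula → 1, table → 0); rule it out.
(4) disagrees with H on (0,0,1) (formula → 0, table → 1); rule it out.
That leaves (3). Evaluating it on every row reproduces the table of H exactly.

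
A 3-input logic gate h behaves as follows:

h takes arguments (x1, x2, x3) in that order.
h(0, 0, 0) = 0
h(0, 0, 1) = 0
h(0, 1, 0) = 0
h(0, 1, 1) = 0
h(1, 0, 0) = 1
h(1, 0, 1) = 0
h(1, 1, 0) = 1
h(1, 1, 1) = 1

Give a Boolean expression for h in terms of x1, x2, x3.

The 1-rows are (1,0,0), (1,1,0), (1,1,1). Each contributes one minterm — x1·¬x2·¬x3; x1·x2·¬x3; x1·x2·x3 — and their disjunction is a sum-of-products form of h.

h(x1, x2, x3) = (((x1 AND NOT x2) AND NOT x3) OR ((x1 AND x2) AND NOT x3)) OR ((x1 AND x2) AND x3)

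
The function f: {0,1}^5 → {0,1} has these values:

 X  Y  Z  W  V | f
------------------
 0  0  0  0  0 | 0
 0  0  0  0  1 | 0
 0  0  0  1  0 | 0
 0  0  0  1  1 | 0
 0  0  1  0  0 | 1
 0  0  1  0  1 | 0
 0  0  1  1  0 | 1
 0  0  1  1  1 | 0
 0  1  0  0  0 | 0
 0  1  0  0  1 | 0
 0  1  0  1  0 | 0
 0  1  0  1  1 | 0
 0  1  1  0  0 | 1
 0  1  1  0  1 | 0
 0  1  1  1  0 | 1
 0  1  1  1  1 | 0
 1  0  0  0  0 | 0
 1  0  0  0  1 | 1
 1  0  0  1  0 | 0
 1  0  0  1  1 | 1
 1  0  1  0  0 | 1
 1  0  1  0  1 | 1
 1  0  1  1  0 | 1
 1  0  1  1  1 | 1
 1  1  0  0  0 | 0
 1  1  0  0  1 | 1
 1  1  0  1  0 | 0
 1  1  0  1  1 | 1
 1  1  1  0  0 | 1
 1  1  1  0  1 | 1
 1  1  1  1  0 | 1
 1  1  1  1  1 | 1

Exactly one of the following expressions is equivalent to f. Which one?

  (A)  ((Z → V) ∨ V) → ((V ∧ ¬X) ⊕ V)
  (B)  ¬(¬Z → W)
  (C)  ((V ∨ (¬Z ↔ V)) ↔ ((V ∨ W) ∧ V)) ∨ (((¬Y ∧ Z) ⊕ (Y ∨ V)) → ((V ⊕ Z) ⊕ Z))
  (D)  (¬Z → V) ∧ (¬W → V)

A

(B) disagrees with f on (0,0,0,0,0) (formula → 1, table → 0); rule it out.
(C) disagrees with f on (0,0,0,0,0) (formula → 1, table → 0); rule it out.
(D) disagrees with f on (0,0,0,0,1) (formula → 1, table → 0); rule it out.
(A) is the remaining candidate, and it agrees with f on all 32 inputs.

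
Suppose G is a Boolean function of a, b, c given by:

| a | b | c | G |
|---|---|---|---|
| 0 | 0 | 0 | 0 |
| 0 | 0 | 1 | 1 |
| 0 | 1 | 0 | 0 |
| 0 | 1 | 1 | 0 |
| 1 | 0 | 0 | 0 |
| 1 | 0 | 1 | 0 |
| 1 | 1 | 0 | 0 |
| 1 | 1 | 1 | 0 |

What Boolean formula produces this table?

G(a, b, c) = (a' · b') · c

G is 1 on exactly one input, (0,0,1), whose minterm is ¬a·¬b·c. So G is just that conjunction.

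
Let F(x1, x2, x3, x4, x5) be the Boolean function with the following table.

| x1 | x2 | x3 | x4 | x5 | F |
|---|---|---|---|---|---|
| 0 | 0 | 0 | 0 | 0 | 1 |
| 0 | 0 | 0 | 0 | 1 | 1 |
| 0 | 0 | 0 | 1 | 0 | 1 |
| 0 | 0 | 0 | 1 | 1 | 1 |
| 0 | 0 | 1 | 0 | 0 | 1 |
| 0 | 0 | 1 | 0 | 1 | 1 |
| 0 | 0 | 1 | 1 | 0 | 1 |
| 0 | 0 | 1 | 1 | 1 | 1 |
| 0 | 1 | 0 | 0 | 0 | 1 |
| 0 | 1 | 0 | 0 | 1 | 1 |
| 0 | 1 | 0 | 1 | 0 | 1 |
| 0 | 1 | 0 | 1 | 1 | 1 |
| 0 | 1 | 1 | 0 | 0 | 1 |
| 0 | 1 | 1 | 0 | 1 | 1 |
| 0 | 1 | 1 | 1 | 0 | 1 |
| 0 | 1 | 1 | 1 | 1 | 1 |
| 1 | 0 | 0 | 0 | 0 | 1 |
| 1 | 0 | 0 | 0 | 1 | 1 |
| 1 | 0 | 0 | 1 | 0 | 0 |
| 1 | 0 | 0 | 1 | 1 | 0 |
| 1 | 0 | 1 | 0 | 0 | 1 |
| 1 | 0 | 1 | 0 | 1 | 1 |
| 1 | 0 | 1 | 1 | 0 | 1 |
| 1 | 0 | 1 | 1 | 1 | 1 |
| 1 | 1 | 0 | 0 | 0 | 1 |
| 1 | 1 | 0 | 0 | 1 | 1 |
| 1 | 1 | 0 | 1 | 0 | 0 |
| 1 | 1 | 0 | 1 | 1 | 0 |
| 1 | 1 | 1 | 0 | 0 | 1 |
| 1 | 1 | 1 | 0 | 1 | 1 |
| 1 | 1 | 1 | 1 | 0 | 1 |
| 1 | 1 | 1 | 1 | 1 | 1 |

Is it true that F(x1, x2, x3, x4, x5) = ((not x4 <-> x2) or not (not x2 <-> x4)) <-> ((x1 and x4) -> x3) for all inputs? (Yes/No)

Evaluate ((not x4 <-> x2) or not (not x2 <-> x4)) <-> ((x1 and x4) -> x3) on each row and compare to F:
  x1=0, x2=0, x3=0, x4=0, x5=0: formula gives 1, F = 1 ✓
  x1=0, x2=0, x3=0, x4=0, x5=1: formula gives 1, F = 1 ✓
  x1=0, x2=0, x3=0, x4=1, x5=0: formula gives 1, F = 1 ✓
  x1=0, x2=0, x3=0, x4=1, x5=1: formula gives 1, F = 1 ✓
  … (the remaining 28 rows also agree.)
All 32 rows match — the expression computes F exactly.

Yes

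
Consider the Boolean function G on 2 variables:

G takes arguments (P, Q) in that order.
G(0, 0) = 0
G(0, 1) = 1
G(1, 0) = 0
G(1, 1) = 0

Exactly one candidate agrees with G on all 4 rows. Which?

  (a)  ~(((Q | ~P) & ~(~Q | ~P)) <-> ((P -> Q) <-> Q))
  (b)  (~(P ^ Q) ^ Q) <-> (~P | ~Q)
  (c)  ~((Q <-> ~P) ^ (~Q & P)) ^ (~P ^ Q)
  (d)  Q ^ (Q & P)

d

(a): at (1,0) it gives 1, but G = 0 — eliminated.
(b): at (0,0) it gives 1, but G = 0 — eliminated.
(c): at (0,1) it gives 0, but G = 1 — eliminated.
(d) is the remaining candidate, and it agrees with G on all 4 inputs.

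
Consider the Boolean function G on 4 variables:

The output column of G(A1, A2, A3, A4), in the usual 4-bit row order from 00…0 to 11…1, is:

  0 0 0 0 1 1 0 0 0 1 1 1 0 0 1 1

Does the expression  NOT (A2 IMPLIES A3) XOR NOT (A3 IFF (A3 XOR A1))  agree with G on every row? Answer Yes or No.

Check the formula against G row by row:
  A1=0, A2=0, A3=0, A4=0: formula gives 0, G = 0 ✓
  A1=0, A2=0, A3=0, A4=1: formula gives 0, G = 0 ✓
  A1=0, A2=0, A3=1, A4=0: formula gives 0, G = 0 ✓
  A1=0, A2=0, A3=1, A4=1: formula gives 0, G = 0 ✓
  …
  A1=1, A2=0, A3=0, A4=0: formula gives 1, but G = 0 ✗
Since they disagree at (1,0,0,0), the expression is not a correct formula for G.

No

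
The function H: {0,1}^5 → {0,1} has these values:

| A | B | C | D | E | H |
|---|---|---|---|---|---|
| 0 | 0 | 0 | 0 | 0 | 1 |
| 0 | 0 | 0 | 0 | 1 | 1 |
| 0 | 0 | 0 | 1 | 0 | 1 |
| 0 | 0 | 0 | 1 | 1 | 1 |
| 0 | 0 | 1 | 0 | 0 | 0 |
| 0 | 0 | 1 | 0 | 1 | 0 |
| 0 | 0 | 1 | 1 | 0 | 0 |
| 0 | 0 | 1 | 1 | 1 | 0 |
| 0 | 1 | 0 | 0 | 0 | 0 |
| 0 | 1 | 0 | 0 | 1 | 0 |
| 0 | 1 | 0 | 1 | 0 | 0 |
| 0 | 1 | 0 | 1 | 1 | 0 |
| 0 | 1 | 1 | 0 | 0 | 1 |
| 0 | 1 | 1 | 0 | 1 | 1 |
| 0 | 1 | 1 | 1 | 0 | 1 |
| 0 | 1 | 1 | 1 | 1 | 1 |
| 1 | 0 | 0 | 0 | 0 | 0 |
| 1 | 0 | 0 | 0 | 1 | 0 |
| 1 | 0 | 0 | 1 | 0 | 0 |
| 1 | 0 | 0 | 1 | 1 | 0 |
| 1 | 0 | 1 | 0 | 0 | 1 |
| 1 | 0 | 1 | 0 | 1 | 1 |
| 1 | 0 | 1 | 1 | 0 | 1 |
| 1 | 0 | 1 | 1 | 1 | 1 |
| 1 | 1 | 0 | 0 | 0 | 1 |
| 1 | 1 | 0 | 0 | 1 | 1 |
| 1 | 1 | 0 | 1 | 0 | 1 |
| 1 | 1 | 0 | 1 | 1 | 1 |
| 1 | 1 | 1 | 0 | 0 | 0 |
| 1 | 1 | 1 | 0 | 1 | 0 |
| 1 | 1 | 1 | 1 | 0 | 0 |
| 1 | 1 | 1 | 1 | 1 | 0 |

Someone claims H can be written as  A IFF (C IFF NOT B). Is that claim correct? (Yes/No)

Yes

Test each input against both H and the formula:
  A=0, B=0, C=0, D=0, E=0: formula gives 1, H = 1 ✓
  A=0, B=0, C=0, D=0, E=1: formula gives 1, H = 1 ✓
  A=0, B=0, C=0, D=1, E=0: formula gives 1, H = 1 ✓
  A=0, B=0, C=0, D=1, E=1: formula gives 1, H = 1 ✓
  … (the remaining 28 rows also agree.)
No disagreement on any input; they are logically equivalent.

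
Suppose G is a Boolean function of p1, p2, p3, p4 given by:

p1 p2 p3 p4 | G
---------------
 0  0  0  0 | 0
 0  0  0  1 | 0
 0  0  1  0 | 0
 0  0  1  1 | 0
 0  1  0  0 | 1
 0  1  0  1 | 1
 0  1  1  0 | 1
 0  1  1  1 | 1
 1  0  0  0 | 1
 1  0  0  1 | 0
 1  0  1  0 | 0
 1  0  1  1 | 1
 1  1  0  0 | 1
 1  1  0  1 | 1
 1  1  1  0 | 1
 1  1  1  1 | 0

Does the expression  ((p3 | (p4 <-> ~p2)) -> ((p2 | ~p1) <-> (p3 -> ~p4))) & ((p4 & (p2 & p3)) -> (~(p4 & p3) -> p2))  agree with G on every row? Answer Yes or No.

No

Test each input against both G and the formula:
  p1=0, p2=0, p3=0, p4=0: formula gives 1, but G = 0 ✗
Row (0,0,0,0) is a counterexample, so the formula is not equivalent to G.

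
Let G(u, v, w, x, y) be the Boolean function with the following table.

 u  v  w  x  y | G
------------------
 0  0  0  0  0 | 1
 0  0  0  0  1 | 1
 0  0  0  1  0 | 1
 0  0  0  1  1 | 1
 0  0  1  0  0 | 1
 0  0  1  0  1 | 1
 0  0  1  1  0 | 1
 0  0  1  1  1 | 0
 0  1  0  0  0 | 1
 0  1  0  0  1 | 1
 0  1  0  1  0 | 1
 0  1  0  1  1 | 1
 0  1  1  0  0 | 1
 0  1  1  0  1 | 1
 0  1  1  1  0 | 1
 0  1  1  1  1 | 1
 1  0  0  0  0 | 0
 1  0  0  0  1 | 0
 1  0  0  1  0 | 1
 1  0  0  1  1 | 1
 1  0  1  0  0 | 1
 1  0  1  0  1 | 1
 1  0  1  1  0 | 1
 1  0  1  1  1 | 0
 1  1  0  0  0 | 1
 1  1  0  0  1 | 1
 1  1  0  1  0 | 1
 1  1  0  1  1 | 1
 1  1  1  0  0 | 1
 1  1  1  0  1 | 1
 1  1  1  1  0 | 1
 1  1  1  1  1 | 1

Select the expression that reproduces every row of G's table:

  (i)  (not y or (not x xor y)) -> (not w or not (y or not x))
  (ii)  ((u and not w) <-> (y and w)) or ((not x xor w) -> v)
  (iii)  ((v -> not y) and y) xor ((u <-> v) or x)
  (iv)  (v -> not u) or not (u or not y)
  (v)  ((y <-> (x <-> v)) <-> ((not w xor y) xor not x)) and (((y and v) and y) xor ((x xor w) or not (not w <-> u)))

ii

(i) fails at (0,0,1,0,0): the formula yields 0, G is 1.
(iii) fails at (0,0,0,0,1): the formula yields 0, G is 1.
(iv) fails at (0,0,1,1,1): the formula yields 1, G is 0.
(v) fails at (0,0,1,0,0): the formula yields 0, G is 1.
That leaves (ii). Evaluating it on every row reproduces the table of G exactly.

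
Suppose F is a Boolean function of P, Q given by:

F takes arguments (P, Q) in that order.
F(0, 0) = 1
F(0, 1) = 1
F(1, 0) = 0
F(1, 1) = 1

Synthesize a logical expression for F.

F(P, Q) = ¬(P ∧ ¬Q)

Only row (1,0) gives 0. So F is 1 everywhere except there — the complement of the minterm P·¬Q.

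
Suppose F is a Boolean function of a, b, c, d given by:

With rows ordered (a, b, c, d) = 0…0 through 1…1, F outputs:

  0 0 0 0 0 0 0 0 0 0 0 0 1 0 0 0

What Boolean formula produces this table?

F is 1 on exactly one input, (1,1,0,0), whose minterm is a·b·¬c·¬d. So F is just that conjunction.

F(a, b, c, d) = ((a ∧ b) ∧ ¬c) ∧ ¬d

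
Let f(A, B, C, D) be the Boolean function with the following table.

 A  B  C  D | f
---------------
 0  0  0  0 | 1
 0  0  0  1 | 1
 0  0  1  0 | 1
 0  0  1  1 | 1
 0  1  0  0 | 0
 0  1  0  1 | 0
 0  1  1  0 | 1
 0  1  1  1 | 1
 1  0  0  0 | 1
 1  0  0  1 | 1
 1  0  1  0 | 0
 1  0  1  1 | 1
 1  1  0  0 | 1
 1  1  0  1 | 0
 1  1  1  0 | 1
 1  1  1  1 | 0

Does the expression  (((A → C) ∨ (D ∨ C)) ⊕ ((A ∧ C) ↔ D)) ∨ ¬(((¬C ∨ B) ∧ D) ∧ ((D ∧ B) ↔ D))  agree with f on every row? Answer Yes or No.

No

Test each input against both f and the formula:
  A=0, B=0, C=0, D=0: formula gives 1, f = 1 ✓
  A=0, B=0, C=0, D=1: formula gives 1, f = 1 ✓
  A=0, B=0, C=1, D=0: formula gives 1, f = 1 ✓
  A=0, B=0, C=1, D=1: formula gives 1, f = 1 ✓
  A=0, B=1, C=0, D=0: formula gives 1, but f = 0 ✗
A single disagreement suffices: at (0,1,0,0) they differ, so the formula does not compute f.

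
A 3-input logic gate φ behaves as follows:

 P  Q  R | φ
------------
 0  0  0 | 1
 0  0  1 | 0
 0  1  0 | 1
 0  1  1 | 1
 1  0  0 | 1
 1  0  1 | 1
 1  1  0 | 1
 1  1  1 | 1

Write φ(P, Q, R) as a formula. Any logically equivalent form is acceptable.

φ(P, Q, R) = not ((not P and not Q) and R)

Only row (0,0,1) gives 0. So φ is 1 everywhere except there — the complement of the minterm ¬P·¬Q·R.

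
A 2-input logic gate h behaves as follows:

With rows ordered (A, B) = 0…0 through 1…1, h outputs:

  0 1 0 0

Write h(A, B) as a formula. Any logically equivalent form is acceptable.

h(A, B) = A' · B

1 only at (0,1): NOT A AND B.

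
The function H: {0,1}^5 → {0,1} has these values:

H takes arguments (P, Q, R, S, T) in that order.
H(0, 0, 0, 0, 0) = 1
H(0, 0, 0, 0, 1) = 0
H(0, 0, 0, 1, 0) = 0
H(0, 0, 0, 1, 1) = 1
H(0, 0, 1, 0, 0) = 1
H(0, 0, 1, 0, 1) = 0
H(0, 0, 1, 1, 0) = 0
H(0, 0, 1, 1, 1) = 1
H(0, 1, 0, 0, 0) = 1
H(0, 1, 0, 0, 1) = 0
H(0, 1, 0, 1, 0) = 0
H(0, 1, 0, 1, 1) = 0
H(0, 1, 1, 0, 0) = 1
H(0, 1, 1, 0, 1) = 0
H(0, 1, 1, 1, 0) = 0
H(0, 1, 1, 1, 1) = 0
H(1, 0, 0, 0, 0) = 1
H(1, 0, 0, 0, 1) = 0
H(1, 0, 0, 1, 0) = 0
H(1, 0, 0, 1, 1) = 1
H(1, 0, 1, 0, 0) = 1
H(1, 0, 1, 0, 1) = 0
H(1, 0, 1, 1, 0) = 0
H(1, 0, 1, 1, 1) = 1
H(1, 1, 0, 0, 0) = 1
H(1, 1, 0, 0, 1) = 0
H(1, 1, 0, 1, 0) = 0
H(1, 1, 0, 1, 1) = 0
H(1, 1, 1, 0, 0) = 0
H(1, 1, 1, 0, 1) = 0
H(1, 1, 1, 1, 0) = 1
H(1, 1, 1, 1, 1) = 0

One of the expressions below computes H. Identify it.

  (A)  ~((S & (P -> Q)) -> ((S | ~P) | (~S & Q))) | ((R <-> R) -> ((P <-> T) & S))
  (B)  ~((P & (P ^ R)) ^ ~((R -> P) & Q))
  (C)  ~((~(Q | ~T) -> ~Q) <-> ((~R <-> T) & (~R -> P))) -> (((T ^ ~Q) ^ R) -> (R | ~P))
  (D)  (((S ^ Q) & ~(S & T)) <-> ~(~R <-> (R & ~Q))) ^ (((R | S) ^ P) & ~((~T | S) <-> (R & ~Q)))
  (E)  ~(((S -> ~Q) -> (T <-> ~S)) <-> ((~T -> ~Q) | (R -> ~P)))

E

(A) disagrees with H on (0,0,0,0,0) (formula → 0, table → 1); rule it out.
(B) disagrees with H on (0,0,0,0,0) (formula → 0, table → 1); rule it out.
(C) disagrees with H on (0,0,0,0,1) (formula → 1, table → 0); rule it out.
(D) disagrees with H on (0,0,0,0,0) (formula → 0, table → 1); rule it out.
Only (E) survives; checking it on all 32 rows confirms it matches H.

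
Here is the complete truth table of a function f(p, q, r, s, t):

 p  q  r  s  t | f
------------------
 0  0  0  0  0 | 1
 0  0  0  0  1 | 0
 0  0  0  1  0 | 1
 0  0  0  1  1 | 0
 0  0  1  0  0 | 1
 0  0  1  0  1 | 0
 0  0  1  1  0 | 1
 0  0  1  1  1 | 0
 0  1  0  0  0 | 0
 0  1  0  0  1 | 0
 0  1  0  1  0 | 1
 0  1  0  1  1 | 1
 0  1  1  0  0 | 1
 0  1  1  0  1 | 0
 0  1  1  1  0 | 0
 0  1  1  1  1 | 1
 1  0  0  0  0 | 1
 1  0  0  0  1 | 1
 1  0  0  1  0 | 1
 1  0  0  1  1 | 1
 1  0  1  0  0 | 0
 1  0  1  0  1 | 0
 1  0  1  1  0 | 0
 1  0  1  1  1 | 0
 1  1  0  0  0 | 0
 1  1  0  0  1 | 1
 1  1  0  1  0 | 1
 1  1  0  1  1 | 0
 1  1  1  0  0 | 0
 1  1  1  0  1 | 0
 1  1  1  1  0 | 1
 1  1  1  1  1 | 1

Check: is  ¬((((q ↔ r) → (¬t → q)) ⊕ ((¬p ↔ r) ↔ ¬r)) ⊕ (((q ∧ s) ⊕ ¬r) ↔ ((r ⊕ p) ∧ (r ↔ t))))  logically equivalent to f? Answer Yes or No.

Yes

Evaluate ¬((((q ↔ r) → (¬t → q)) ⊕ ((¬p ↔ r) ↔ ¬r)) ⊕ (((q ∧ s) ⊕ ¬r) ↔ ((r ⊕ p) ∧ (r ↔ t)))) on each row and compare to f:
  p=0, q=0, r=0, s=0, t=0: formula gives 1, f = 1 ✓
  p=0, q=0, r=0, s=0, t=1: formula gives 0, f = 0 ✓
  p=0, q=0, r=0, s=1, t=0: formula gives 1, f = 1 ✓
  p=0, q=0, r=0, s=1, t=1: formula gives 0, f = 0 ✓
  … (the remaining 28 rows also agree.)
No disagreement on any input; they are logically equivalent.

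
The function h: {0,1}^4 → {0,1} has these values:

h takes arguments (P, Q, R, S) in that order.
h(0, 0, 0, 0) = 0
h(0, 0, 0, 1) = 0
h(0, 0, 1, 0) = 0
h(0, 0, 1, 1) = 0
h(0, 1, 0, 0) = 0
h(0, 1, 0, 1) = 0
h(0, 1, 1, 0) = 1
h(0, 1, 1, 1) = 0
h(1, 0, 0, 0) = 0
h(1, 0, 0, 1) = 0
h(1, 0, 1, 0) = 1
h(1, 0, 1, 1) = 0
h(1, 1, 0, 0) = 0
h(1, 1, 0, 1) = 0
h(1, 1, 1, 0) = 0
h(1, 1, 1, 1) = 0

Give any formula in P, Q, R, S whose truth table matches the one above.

h(P, Q, R, S) = (((¬P ∧ Q) ∧ R) ∧ ¬S) ∨ (((P ∧ ¬Q) ∧ R) ∧ ¬S)

The 1-rows are (0,1,1,0), (1,0,1,0). Each contributes one minterm — ¬P·Q·R·¬S; P·¬Q·R·¬S — and their disjunction is a sum-of-products form of h.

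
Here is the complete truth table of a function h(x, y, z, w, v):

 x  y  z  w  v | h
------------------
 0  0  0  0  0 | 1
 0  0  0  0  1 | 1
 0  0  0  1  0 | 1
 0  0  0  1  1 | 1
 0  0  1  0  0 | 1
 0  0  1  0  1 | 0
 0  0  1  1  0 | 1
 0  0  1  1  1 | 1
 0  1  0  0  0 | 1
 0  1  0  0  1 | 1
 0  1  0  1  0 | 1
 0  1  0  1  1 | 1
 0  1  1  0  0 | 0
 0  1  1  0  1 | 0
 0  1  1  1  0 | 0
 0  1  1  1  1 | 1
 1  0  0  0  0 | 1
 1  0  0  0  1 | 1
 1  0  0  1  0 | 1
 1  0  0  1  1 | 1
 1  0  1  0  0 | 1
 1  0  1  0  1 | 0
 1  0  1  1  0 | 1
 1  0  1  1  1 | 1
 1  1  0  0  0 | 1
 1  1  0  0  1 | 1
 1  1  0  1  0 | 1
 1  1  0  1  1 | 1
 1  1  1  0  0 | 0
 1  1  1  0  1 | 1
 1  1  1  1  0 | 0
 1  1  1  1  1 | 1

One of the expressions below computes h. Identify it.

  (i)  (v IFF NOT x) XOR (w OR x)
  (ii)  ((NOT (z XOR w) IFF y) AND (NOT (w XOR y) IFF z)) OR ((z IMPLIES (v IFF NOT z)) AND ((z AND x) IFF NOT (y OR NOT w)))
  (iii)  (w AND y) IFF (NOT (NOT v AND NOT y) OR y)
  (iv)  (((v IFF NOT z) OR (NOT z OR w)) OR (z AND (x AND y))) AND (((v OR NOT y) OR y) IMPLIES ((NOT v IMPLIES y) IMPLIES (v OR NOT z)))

iv

(i) disagrees with h on (0,0,0,0,0) (formula → 0, table → 1); rule it out.
(ii) disagrees with h on (0,0,1,0,1) (formula → 1, table → 0); rule it out.
(iii) disagrees with h on (0,0,0,0,1) (formula → 0, table → 1); rule it out.
Only (iv) survives; checking it on all 32 rows confirms it matches h.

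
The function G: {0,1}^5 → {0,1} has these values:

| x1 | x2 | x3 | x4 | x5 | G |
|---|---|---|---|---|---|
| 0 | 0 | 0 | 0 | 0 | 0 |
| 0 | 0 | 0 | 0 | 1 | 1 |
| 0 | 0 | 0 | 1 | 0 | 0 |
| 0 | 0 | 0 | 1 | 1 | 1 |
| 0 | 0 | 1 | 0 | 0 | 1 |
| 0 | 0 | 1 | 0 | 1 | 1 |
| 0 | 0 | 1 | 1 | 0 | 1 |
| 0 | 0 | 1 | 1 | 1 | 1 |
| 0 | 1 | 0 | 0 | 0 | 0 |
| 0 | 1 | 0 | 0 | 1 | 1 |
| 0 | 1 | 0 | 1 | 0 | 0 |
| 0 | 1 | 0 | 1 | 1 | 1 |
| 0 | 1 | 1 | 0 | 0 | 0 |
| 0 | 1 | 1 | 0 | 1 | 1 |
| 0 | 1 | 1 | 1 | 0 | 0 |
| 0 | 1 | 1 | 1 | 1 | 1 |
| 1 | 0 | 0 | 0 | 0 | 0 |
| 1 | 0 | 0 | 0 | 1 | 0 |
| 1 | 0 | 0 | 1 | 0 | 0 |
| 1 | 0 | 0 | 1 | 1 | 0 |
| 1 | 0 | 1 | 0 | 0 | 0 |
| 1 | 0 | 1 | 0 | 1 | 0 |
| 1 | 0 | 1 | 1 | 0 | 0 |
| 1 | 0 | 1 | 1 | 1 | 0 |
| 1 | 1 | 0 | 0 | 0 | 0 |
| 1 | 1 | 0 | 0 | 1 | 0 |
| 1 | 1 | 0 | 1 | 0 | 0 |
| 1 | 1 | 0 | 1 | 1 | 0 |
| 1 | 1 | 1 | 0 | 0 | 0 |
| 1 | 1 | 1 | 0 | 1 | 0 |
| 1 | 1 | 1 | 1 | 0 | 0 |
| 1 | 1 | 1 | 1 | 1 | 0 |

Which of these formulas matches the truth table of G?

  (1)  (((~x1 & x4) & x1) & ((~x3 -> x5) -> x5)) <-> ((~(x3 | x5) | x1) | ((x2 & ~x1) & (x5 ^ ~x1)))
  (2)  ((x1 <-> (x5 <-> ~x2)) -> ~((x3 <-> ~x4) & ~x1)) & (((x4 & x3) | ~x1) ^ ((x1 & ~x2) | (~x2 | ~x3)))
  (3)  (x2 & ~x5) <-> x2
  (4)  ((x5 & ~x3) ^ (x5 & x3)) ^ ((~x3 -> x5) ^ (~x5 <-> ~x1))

(2) disagrees with G on (0,0,0,0,1) (formula → 0, table → 1); rule it out.
(3) disagrees with G on (0,0,0,0,0) (formula → 1, table → 0); rule it out.
(4) disagrees with G on (0,0,0,0,0) (formula → 1, table → 0); rule it out.
That leaves (1). Evaluating it on every row reproduces the table of G exactly.

1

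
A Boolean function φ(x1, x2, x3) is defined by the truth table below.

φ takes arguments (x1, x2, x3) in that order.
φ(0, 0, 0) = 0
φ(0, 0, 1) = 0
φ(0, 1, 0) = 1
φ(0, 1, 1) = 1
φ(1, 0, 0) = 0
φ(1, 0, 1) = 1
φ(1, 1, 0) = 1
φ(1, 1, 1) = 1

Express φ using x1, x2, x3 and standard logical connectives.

φ(x1, x2, x3) = NOT ((((NOT x1 AND NOT x2) AND NOT x3) OR ((NOT x1 AND NOT x2) AND x3)) OR ((x1 AND NOT x2) AND NOT x3))

φ is 0 on only 3 rows — (0,0,0), (0,0,1), (1,0,0). Writing each as a minterm (¬x1·¬x2·¬x3, ¬x1·¬x2·x3, x1·¬x2·¬x3) and OR-ing them characterizes exactly where φ=0, so φ is the negation of that disjunction.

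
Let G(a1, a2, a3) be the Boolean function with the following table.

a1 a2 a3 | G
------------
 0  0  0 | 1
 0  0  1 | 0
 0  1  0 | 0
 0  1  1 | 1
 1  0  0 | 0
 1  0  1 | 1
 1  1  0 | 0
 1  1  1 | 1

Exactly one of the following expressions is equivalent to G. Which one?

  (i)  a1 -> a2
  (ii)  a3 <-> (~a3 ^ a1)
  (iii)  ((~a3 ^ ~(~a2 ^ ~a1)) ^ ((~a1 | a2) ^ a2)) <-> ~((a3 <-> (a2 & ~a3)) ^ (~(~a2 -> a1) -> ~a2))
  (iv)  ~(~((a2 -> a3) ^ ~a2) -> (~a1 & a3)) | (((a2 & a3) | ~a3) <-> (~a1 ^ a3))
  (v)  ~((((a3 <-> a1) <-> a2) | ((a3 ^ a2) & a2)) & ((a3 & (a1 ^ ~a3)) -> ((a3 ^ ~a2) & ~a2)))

v

(i) disagrees with G on (0,0,1) (formula → 1, table → 0); rule it out.
(ii) disagrees with G on (0,0,0) (formula → 0, table → 1); rule it out.
(iii) disagrees with G on (0,0,1) (formula → 1, table → 0); rule it out.
(iv) disagrees with G on (0,0,1) (formula → 1, table → 0); rule it out.
Only (v) survives; checking it on all 8 rows confirms it matches G.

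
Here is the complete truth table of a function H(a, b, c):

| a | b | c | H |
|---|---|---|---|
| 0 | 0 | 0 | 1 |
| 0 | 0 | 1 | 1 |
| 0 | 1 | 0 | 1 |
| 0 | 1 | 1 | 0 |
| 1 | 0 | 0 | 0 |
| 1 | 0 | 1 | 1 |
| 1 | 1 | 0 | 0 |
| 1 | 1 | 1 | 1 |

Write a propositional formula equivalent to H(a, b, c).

H(a, b, c) = NOT ((((NOT a AND b) AND c) OR ((a AND NOT b) AND NOT c)) OR ((a AND b) AND NOT c))

H is 0 on only 3 rows — (0,1,1), (1,0,0), (1,1,0). Writing each as a minterm (¬a·b·c, a·¬b·¬c, a·b·¬c) and OR-ing them characterizes exactly where H=0, so H is the negation of that disjunction.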